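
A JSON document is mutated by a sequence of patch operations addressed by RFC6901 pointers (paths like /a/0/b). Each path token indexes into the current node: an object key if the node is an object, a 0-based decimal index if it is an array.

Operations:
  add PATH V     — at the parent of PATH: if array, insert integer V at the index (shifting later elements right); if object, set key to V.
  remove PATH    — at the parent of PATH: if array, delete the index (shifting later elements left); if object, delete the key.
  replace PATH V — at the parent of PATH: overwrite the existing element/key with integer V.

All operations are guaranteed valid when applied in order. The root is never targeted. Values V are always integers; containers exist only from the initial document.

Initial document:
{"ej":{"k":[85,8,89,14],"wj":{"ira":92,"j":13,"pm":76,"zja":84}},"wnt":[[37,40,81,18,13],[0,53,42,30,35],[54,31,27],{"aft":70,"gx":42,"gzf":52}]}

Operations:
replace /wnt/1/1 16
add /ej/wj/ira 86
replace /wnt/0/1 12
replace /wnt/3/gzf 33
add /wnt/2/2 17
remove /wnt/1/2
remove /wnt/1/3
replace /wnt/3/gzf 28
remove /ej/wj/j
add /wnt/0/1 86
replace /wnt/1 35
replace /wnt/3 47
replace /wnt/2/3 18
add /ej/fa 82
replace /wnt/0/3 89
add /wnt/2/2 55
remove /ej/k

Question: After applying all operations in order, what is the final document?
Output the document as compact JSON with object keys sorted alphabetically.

After op 1 (replace /wnt/1/1 16): {"ej":{"k":[85,8,89,14],"wj":{"ira":92,"j":13,"pm":76,"zja":84}},"wnt":[[37,40,81,18,13],[0,16,42,30,35],[54,31,27],{"aft":70,"gx":42,"gzf":52}]}
After op 2 (add /ej/wj/ira 86): {"ej":{"k":[85,8,89,14],"wj":{"ira":86,"j":13,"pm":76,"zja":84}},"wnt":[[37,40,81,18,13],[0,16,42,30,35],[54,31,27],{"aft":70,"gx":42,"gzf":52}]}
After op 3 (replace /wnt/0/1 12): {"ej":{"k":[85,8,89,14],"wj":{"ira":86,"j":13,"pm":76,"zja":84}},"wnt":[[37,12,81,18,13],[0,16,42,30,35],[54,31,27],{"aft":70,"gx":42,"gzf":52}]}
After op 4 (replace /wnt/3/gzf 33): {"ej":{"k":[85,8,89,14],"wj":{"ira":86,"j":13,"pm":76,"zja":84}},"wnt":[[37,12,81,18,13],[0,16,42,30,35],[54,31,27],{"aft":70,"gx":42,"gzf":33}]}
After op 5 (add /wnt/2/2 17): {"ej":{"k":[85,8,89,14],"wj":{"ira":86,"j":13,"pm":76,"zja":84}},"wnt":[[37,12,81,18,13],[0,16,42,30,35],[54,31,17,27],{"aft":70,"gx":42,"gzf":33}]}
After op 6 (remove /wnt/1/2): {"ej":{"k":[85,8,89,14],"wj":{"ira":86,"j":13,"pm":76,"zja":84}},"wnt":[[37,12,81,18,13],[0,16,30,35],[54,31,17,27],{"aft":70,"gx":42,"gzf":33}]}
After op 7 (remove /wnt/1/3): {"ej":{"k":[85,8,89,14],"wj":{"ira":86,"j":13,"pm":76,"zja":84}},"wnt":[[37,12,81,18,13],[0,16,30],[54,31,17,27],{"aft":70,"gx":42,"gzf":33}]}
After op 8 (replace /wnt/3/gzf 28): {"ej":{"k":[85,8,89,14],"wj":{"ira":86,"j":13,"pm":76,"zja":84}},"wnt":[[37,12,81,18,13],[0,16,30],[54,31,17,27],{"aft":70,"gx":42,"gzf":28}]}
After op 9 (remove /ej/wj/j): {"ej":{"k":[85,8,89,14],"wj":{"ira":86,"pm":76,"zja":84}},"wnt":[[37,12,81,18,13],[0,16,30],[54,31,17,27],{"aft":70,"gx":42,"gzf":28}]}
After op 10 (add /wnt/0/1 86): {"ej":{"k":[85,8,89,14],"wj":{"ira":86,"pm":76,"zja":84}},"wnt":[[37,86,12,81,18,13],[0,16,30],[54,31,17,27],{"aft":70,"gx":42,"gzf":28}]}
After op 11 (replace /wnt/1 35): {"ej":{"k":[85,8,89,14],"wj":{"ira":86,"pm":76,"zja":84}},"wnt":[[37,86,12,81,18,13],35,[54,31,17,27],{"aft":70,"gx":42,"gzf":28}]}
After op 12 (replace /wnt/3 47): {"ej":{"k":[85,8,89,14],"wj":{"ira":86,"pm":76,"zja":84}},"wnt":[[37,86,12,81,18,13],35,[54,31,17,27],47]}
After op 13 (replace /wnt/2/3 18): {"ej":{"k":[85,8,89,14],"wj":{"ira":86,"pm":76,"zja":84}},"wnt":[[37,86,12,81,18,13],35,[54,31,17,18],47]}
After op 14 (add /ej/fa 82): {"ej":{"fa":82,"k":[85,8,89,14],"wj":{"ira":86,"pm":76,"zja":84}},"wnt":[[37,86,12,81,18,13],35,[54,31,17,18],47]}
After op 15 (replace /wnt/0/3 89): {"ej":{"fa":82,"k":[85,8,89,14],"wj":{"ira":86,"pm":76,"zja":84}},"wnt":[[37,86,12,89,18,13],35,[54,31,17,18],47]}
After op 16 (add /wnt/2/2 55): {"ej":{"fa":82,"k":[85,8,89,14],"wj":{"ira":86,"pm":76,"zja":84}},"wnt":[[37,86,12,89,18,13],35,[54,31,55,17,18],47]}
After op 17 (remove /ej/k): {"ej":{"fa":82,"wj":{"ira":86,"pm":76,"zja":84}},"wnt":[[37,86,12,89,18,13],35,[54,31,55,17,18],47]}

Answer: {"ej":{"fa":82,"wj":{"ira":86,"pm":76,"zja":84}},"wnt":[[37,86,12,89,18,13],35,[54,31,55,17,18],47]}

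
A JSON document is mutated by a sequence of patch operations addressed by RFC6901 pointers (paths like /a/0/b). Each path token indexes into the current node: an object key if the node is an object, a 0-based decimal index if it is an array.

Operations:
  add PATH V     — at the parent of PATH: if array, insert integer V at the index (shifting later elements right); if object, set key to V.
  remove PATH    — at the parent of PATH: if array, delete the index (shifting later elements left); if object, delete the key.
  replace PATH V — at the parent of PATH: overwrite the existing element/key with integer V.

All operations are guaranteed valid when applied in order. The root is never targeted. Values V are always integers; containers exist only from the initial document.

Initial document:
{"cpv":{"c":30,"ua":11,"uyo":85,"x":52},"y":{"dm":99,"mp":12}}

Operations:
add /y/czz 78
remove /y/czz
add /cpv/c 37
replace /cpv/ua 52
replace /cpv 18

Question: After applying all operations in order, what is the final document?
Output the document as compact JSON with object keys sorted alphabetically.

Answer: {"cpv":18,"y":{"dm":99,"mp":12}}

Derivation:
After op 1 (add /y/czz 78): {"cpv":{"c":30,"ua":11,"uyo":85,"x":52},"y":{"czz":78,"dm":99,"mp":12}}
After op 2 (remove /y/czz): {"cpv":{"c":30,"ua":11,"uyo":85,"x":52},"y":{"dm":99,"mp":12}}
After op 3 (add /cpv/c 37): {"cpv":{"c":37,"ua":11,"uyo":85,"x":52},"y":{"dm":99,"mp":12}}
After op 4 (replace /cpv/ua 52): {"cpv":{"c":37,"ua":52,"uyo":85,"x":52},"y":{"dm":99,"mp":12}}
After op 5 (replace /cpv 18): {"cpv":18,"y":{"dm":99,"mp":12}}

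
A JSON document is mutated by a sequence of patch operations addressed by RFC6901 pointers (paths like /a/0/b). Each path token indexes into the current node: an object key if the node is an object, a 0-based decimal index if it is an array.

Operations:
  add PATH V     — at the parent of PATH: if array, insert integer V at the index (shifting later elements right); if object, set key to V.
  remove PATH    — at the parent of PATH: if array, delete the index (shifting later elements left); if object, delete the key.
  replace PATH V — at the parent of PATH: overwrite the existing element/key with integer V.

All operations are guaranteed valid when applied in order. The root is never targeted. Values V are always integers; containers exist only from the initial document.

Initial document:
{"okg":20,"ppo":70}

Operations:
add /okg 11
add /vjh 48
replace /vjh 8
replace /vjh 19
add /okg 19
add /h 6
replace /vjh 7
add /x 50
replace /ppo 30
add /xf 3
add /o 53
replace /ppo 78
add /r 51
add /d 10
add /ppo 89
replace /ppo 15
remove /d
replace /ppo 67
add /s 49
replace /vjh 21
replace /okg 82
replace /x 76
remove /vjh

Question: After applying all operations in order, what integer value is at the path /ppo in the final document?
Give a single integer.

Answer: 67

Derivation:
After op 1 (add /okg 11): {"okg":11,"ppo":70}
After op 2 (add /vjh 48): {"okg":11,"ppo":70,"vjh":48}
After op 3 (replace /vjh 8): {"okg":11,"ppo":70,"vjh":8}
After op 4 (replace /vjh 19): {"okg":11,"ppo":70,"vjh":19}
After op 5 (add /okg 19): {"okg":19,"ppo":70,"vjh":19}
After op 6 (add /h 6): {"h":6,"okg":19,"ppo":70,"vjh":19}
After op 7 (replace /vjh 7): {"h":6,"okg":19,"ppo":70,"vjh":7}
After op 8 (add /x 50): {"h":6,"okg":19,"ppo":70,"vjh":7,"x":50}
After op 9 (replace /ppo 30): {"h":6,"okg":19,"ppo":30,"vjh":7,"x":50}
After op 10 (add /xf 3): {"h":6,"okg":19,"ppo":30,"vjh":7,"x":50,"xf":3}
After op 11 (add /o 53): {"h":6,"o":53,"okg":19,"ppo":30,"vjh":7,"x":50,"xf":3}
After op 12 (replace /ppo 78): {"h":6,"o":53,"okg":19,"ppo":78,"vjh":7,"x":50,"xf":3}
After op 13 (add /r 51): {"h":6,"o":53,"okg":19,"ppo":78,"r":51,"vjh":7,"x":50,"xf":3}
After op 14 (add /d 10): {"d":10,"h":6,"o":53,"okg":19,"ppo":78,"r":51,"vjh":7,"x":50,"xf":3}
After op 15 (add /ppo 89): {"d":10,"h":6,"o":53,"okg":19,"ppo":89,"r":51,"vjh":7,"x":50,"xf":3}
After op 16 (replace /ppo 15): {"d":10,"h":6,"o":53,"okg":19,"ppo":15,"r":51,"vjh":7,"x":50,"xf":3}
After op 17 (remove /d): {"h":6,"o":53,"okg":19,"ppo":15,"r":51,"vjh":7,"x":50,"xf":3}
After op 18 (replace /ppo 67): {"h":6,"o":53,"okg":19,"ppo":67,"r":51,"vjh":7,"x":50,"xf":3}
After op 19 (add /s 49): {"h":6,"o":53,"okg":19,"ppo":67,"r":51,"s":49,"vjh":7,"x":50,"xf":3}
After op 20 (replace /vjh 21): {"h":6,"o":53,"okg":19,"ppo":67,"r":51,"s":49,"vjh":21,"x":50,"xf":3}
After op 21 (replace /okg 82): {"h":6,"o":53,"okg":82,"ppo":67,"r":51,"s":49,"vjh":21,"x":50,"xf":3}
After op 22 (replace /x 76): {"h":6,"o":53,"okg":82,"ppo":67,"r":51,"s":49,"vjh":21,"x":76,"xf":3}
After op 23 (remove /vjh): {"h":6,"o":53,"okg":82,"ppo":67,"r":51,"s":49,"x":76,"xf":3}
Value at /ppo: 67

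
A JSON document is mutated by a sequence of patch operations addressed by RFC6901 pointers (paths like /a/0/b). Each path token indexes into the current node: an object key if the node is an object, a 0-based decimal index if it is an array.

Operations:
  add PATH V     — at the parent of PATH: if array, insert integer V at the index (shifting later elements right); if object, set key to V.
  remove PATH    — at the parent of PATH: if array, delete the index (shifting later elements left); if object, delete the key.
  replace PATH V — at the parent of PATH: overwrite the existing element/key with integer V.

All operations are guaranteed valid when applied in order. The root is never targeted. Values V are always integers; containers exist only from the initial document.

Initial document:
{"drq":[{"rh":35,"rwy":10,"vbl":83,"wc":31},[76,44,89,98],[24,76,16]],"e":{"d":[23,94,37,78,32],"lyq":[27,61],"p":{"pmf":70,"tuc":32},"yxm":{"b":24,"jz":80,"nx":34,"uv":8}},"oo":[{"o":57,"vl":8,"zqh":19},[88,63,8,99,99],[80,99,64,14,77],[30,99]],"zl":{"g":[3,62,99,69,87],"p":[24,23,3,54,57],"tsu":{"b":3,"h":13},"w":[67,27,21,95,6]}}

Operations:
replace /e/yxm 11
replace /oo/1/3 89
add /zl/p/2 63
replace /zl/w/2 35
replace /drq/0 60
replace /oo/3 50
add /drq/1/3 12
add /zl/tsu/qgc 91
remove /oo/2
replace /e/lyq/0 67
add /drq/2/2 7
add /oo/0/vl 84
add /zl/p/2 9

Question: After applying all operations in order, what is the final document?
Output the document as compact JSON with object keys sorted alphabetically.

Answer: {"drq":[60,[76,44,89,12,98],[24,76,7,16]],"e":{"d":[23,94,37,78,32],"lyq":[67,61],"p":{"pmf":70,"tuc":32},"yxm":11},"oo":[{"o":57,"vl":84,"zqh":19},[88,63,8,89,99],50],"zl":{"g":[3,62,99,69,87],"p":[24,23,9,63,3,54,57],"tsu":{"b":3,"h":13,"qgc":91},"w":[67,27,35,95,6]}}

Derivation:
After op 1 (replace /e/yxm 11): {"drq":[{"rh":35,"rwy":10,"vbl":83,"wc":31},[76,44,89,98],[24,76,16]],"e":{"d":[23,94,37,78,32],"lyq":[27,61],"p":{"pmf":70,"tuc":32},"yxm":11},"oo":[{"o":57,"vl":8,"zqh":19},[88,63,8,99,99],[80,99,64,14,77],[30,99]],"zl":{"g":[3,62,99,69,87],"p":[24,23,3,54,57],"tsu":{"b":3,"h":13},"w":[67,27,21,95,6]}}
After op 2 (replace /oo/1/3 89): {"drq":[{"rh":35,"rwy":10,"vbl":83,"wc":31},[76,44,89,98],[24,76,16]],"e":{"d":[23,94,37,78,32],"lyq":[27,61],"p":{"pmf":70,"tuc":32},"yxm":11},"oo":[{"o":57,"vl":8,"zqh":19},[88,63,8,89,99],[80,99,64,14,77],[30,99]],"zl":{"g":[3,62,99,69,87],"p":[24,23,3,54,57],"tsu":{"b":3,"h":13},"w":[67,27,21,95,6]}}
After op 3 (add /zl/p/2 63): {"drq":[{"rh":35,"rwy":10,"vbl":83,"wc":31},[76,44,89,98],[24,76,16]],"e":{"d":[23,94,37,78,32],"lyq":[27,61],"p":{"pmf":70,"tuc":32},"yxm":11},"oo":[{"o":57,"vl":8,"zqh":19},[88,63,8,89,99],[80,99,64,14,77],[30,99]],"zl":{"g":[3,62,99,69,87],"p":[24,23,63,3,54,57],"tsu":{"b":3,"h":13},"w":[67,27,21,95,6]}}
After op 4 (replace /zl/w/2 35): {"drq":[{"rh":35,"rwy":10,"vbl":83,"wc":31},[76,44,89,98],[24,76,16]],"e":{"d":[23,94,37,78,32],"lyq":[27,61],"p":{"pmf":70,"tuc":32},"yxm":11},"oo":[{"o":57,"vl":8,"zqh":19},[88,63,8,89,99],[80,99,64,14,77],[30,99]],"zl":{"g":[3,62,99,69,87],"p":[24,23,63,3,54,57],"tsu":{"b":3,"h":13},"w":[67,27,35,95,6]}}
After op 5 (replace /drq/0 60): {"drq":[60,[76,44,89,98],[24,76,16]],"e":{"d":[23,94,37,78,32],"lyq":[27,61],"p":{"pmf":70,"tuc":32},"yxm":11},"oo":[{"o":57,"vl":8,"zqh":19},[88,63,8,89,99],[80,99,64,14,77],[30,99]],"zl":{"g":[3,62,99,69,87],"p":[24,23,63,3,54,57],"tsu":{"b":3,"h":13},"w":[67,27,35,95,6]}}
After op 6 (replace /oo/3 50): {"drq":[60,[76,44,89,98],[24,76,16]],"e":{"d":[23,94,37,78,32],"lyq":[27,61],"p":{"pmf":70,"tuc":32},"yxm":11},"oo":[{"o":57,"vl":8,"zqh":19},[88,63,8,89,99],[80,99,64,14,77],50],"zl":{"g":[3,62,99,69,87],"p":[24,23,63,3,54,57],"tsu":{"b":3,"h":13},"w":[67,27,35,95,6]}}
After op 7 (add /drq/1/3 12): {"drq":[60,[76,44,89,12,98],[24,76,16]],"e":{"d":[23,94,37,78,32],"lyq":[27,61],"p":{"pmf":70,"tuc":32},"yxm":11},"oo":[{"o":57,"vl":8,"zqh":19},[88,63,8,89,99],[80,99,64,14,77],50],"zl":{"g":[3,62,99,69,87],"p":[24,23,63,3,54,57],"tsu":{"b":3,"h":13},"w":[67,27,35,95,6]}}
After op 8 (add /zl/tsu/qgc 91): {"drq":[60,[76,44,89,12,98],[24,76,16]],"e":{"d":[23,94,37,78,32],"lyq":[27,61],"p":{"pmf":70,"tuc":32},"yxm":11},"oo":[{"o":57,"vl":8,"zqh":19},[88,63,8,89,99],[80,99,64,14,77],50],"zl":{"g":[3,62,99,69,87],"p":[24,23,63,3,54,57],"tsu":{"b":3,"h":13,"qgc":91},"w":[67,27,35,95,6]}}
After op 9 (remove /oo/2): {"drq":[60,[76,44,89,12,98],[24,76,16]],"e":{"d":[23,94,37,78,32],"lyq":[27,61],"p":{"pmf":70,"tuc":32},"yxm":11},"oo":[{"o":57,"vl":8,"zqh":19},[88,63,8,89,99],50],"zl":{"g":[3,62,99,69,87],"p":[24,23,63,3,54,57],"tsu":{"b":3,"h":13,"qgc":91},"w":[67,27,35,95,6]}}
After op 10 (replace /e/lyq/0 67): {"drq":[60,[76,44,89,12,98],[24,76,16]],"e":{"d":[23,94,37,78,32],"lyq":[67,61],"p":{"pmf":70,"tuc":32},"yxm":11},"oo":[{"o":57,"vl":8,"zqh":19},[88,63,8,89,99],50],"zl":{"g":[3,62,99,69,87],"p":[24,23,63,3,54,57],"tsu":{"b":3,"h":13,"qgc":91},"w":[67,27,35,95,6]}}
After op 11 (add /drq/2/2 7): {"drq":[60,[76,44,89,12,98],[24,76,7,16]],"e":{"d":[23,94,37,78,32],"lyq":[67,61],"p":{"pmf":70,"tuc":32},"yxm":11},"oo":[{"o":57,"vl":8,"zqh":19},[88,63,8,89,99],50],"zl":{"g":[3,62,99,69,87],"p":[24,23,63,3,54,57],"tsu":{"b":3,"h":13,"qgc":91},"w":[67,27,35,95,6]}}
After op 12 (add /oo/0/vl 84): {"drq":[60,[76,44,89,12,98],[24,76,7,16]],"e":{"d":[23,94,37,78,32],"lyq":[67,61],"p":{"pmf":70,"tuc":32},"yxm":11},"oo":[{"o":57,"vl":84,"zqh":19},[88,63,8,89,99],50],"zl":{"g":[3,62,99,69,87],"p":[24,23,63,3,54,57],"tsu":{"b":3,"h":13,"qgc":91},"w":[67,27,35,95,6]}}
After op 13 (add /zl/p/2 9): {"drq":[60,[76,44,89,12,98],[24,76,7,16]],"e":{"d":[23,94,37,78,32],"lyq":[67,61],"p":{"pmf":70,"tuc":32},"yxm":11},"oo":[{"o":57,"vl":84,"zqh":19},[88,63,8,89,99],50],"zl":{"g":[3,62,99,69,87],"p":[24,23,9,63,3,54,57],"tsu":{"b":3,"h":13,"qgc":91},"w":[67,27,35,95,6]}}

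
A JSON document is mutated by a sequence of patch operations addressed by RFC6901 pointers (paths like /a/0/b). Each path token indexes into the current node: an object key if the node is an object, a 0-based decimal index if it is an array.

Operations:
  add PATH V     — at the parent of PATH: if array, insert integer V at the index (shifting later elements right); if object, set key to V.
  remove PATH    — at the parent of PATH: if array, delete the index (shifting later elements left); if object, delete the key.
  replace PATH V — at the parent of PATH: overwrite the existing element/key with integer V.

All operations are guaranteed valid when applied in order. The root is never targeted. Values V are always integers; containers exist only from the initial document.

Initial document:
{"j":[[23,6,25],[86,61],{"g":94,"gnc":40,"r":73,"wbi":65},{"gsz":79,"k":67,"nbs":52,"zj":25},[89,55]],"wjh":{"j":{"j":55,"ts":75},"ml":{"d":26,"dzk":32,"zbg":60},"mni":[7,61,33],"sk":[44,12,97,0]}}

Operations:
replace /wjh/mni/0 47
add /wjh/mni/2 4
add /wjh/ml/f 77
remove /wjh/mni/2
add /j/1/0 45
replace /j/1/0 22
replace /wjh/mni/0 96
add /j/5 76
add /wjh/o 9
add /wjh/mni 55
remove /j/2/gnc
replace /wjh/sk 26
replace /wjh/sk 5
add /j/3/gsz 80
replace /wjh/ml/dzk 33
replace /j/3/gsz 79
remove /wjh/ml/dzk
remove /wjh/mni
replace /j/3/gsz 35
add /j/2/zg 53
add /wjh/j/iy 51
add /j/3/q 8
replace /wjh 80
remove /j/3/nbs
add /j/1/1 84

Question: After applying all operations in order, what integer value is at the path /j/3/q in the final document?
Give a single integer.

After op 1 (replace /wjh/mni/0 47): {"j":[[23,6,25],[86,61],{"g":94,"gnc":40,"r":73,"wbi":65},{"gsz":79,"k":67,"nbs":52,"zj":25},[89,55]],"wjh":{"j":{"j":55,"ts":75},"ml":{"d":26,"dzk":32,"zbg":60},"mni":[47,61,33],"sk":[44,12,97,0]}}
After op 2 (add /wjh/mni/2 4): {"j":[[23,6,25],[86,61],{"g":94,"gnc":40,"r":73,"wbi":65},{"gsz":79,"k":67,"nbs":52,"zj":25},[89,55]],"wjh":{"j":{"j":55,"ts":75},"ml":{"d":26,"dzk":32,"zbg":60},"mni":[47,61,4,33],"sk":[44,12,97,0]}}
After op 3 (add /wjh/ml/f 77): {"j":[[23,6,25],[86,61],{"g":94,"gnc":40,"r":73,"wbi":65},{"gsz":79,"k":67,"nbs":52,"zj":25},[89,55]],"wjh":{"j":{"j":55,"ts":75},"ml":{"d":26,"dzk":32,"f":77,"zbg":60},"mni":[47,61,4,33],"sk":[44,12,97,0]}}
After op 4 (remove /wjh/mni/2): {"j":[[23,6,25],[86,61],{"g":94,"gnc":40,"r":73,"wbi":65},{"gsz":79,"k":67,"nbs":52,"zj":25},[89,55]],"wjh":{"j":{"j":55,"ts":75},"ml":{"d":26,"dzk":32,"f":77,"zbg":60},"mni":[47,61,33],"sk":[44,12,97,0]}}
After op 5 (add /j/1/0 45): {"j":[[23,6,25],[45,86,61],{"g":94,"gnc":40,"r":73,"wbi":65},{"gsz":79,"k":67,"nbs":52,"zj":25},[89,55]],"wjh":{"j":{"j":55,"ts":75},"ml":{"d":26,"dzk":32,"f":77,"zbg":60},"mni":[47,61,33],"sk":[44,12,97,0]}}
After op 6 (replace /j/1/0 22): {"j":[[23,6,25],[22,86,61],{"g":94,"gnc":40,"r":73,"wbi":65},{"gsz":79,"k":67,"nbs":52,"zj":25},[89,55]],"wjh":{"j":{"j":55,"ts":75},"ml":{"d":26,"dzk":32,"f":77,"zbg":60},"mni":[47,61,33],"sk":[44,12,97,0]}}
After op 7 (replace /wjh/mni/0 96): {"j":[[23,6,25],[22,86,61],{"g":94,"gnc":40,"r":73,"wbi":65},{"gsz":79,"k":67,"nbs":52,"zj":25},[89,55]],"wjh":{"j":{"j":55,"ts":75},"ml":{"d":26,"dzk":32,"f":77,"zbg":60},"mni":[96,61,33],"sk":[44,12,97,0]}}
After op 8 (add /j/5 76): {"j":[[23,6,25],[22,86,61],{"g":94,"gnc":40,"r":73,"wbi":65},{"gsz":79,"k":67,"nbs":52,"zj":25},[89,55],76],"wjh":{"j":{"j":55,"ts":75},"ml":{"d":26,"dzk":32,"f":77,"zbg":60},"mni":[96,61,33],"sk":[44,12,97,0]}}
After op 9 (add /wjh/o 9): {"j":[[23,6,25],[22,86,61],{"g":94,"gnc":40,"r":73,"wbi":65},{"gsz":79,"k":67,"nbs":52,"zj":25},[89,55],76],"wjh":{"j":{"j":55,"ts":75},"ml":{"d":26,"dzk":32,"f":77,"zbg":60},"mni":[96,61,33],"o":9,"sk":[44,12,97,0]}}
After op 10 (add /wjh/mni 55): {"j":[[23,6,25],[22,86,61],{"g":94,"gnc":40,"r":73,"wbi":65},{"gsz":79,"k":67,"nbs":52,"zj":25},[89,55],76],"wjh":{"j":{"j":55,"ts":75},"ml":{"d":26,"dzk":32,"f":77,"zbg":60},"mni":55,"o":9,"sk":[44,12,97,0]}}
After op 11 (remove /j/2/gnc): {"j":[[23,6,25],[22,86,61],{"g":94,"r":73,"wbi":65},{"gsz":79,"k":67,"nbs":52,"zj":25},[89,55],76],"wjh":{"j":{"j":55,"ts":75},"ml":{"d":26,"dzk":32,"f":77,"zbg":60},"mni":55,"o":9,"sk":[44,12,97,0]}}
After op 12 (replace /wjh/sk 26): {"j":[[23,6,25],[22,86,61],{"g":94,"r":73,"wbi":65},{"gsz":79,"k":67,"nbs":52,"zj":25},[89,55],76],"wjh":{"j":{"j":55,"ts":75},"ml":{"d":26,"dzk":32,"f":77,"zbg":60},"mni":55,"o":9,"sk":26}}
After op 13 (replace /wjh/sk 5): {"j":[[23,6,25],[22,86,61],{"g":94,"r":73,"wbi":65},{"gsz":79,"k":67,"nbs":52,"zj":25},[89,55],76],"wjh":{"j":{"j":55,"ts":75},"ml":{"d":26,"dzk":32,"f":77,"zbg":60},"mni":55,"o":9,"sk":5}}
After op 14 (add /j/3/gsz 80): {"j":[[23,6,25],[22,86,61],{"g":94,"r":73,"wbi":65},{"gsz":80,"k":67,"nbs":52,"zj":25},[89,55],76],"wjh":{"j":{"j":55,"ts":75},"ml":{"d":26,"dzk":32,"f":77,"zbg":60},"mni":55,"o":9,"sk":5}}
After op 15 (replace /wjh/ml/dzk 33): {"j":[[23,6,25],[22,86,61],{"g":94,"r":73,"wbi":65},{"gsz":80,"k":67,"nbs":52,"zj":25},[89,55],76],"wjh":{"j":{"j":55,"ts":75},"ml":{"d":26,"dzk":33,"f":77,"zbg":60},"mni":55,"o":9,"sk":5}}
After op 16 (replace /j/3/gsz 79): {"j":[[23,6,25],[22,86,61],{"g":94,"r":73,"wbi":65},{"gsz":79,"k":67,"nbs":52,"zj":25},[89,55],76],"wjh":{"j":{"j":55,"ts":75},"ml":{"d":26,"dzk":33,"f":77,"zbg":60},"mni":55,"o":9,"sk":5}}
After op 17 (remove /wjh/ml/dzk): {"j":[[23,6,25],[22,86,61],{"g":94,"r":73,"wbi":65},{"gsz":79,"k":67,"nbs":52,"zj":25},[89,55],76],"wjh":{"j":{"j":55,"ts":75},"ml":{"d":26,"f":77,"zbg":60},"mni":55,"o":9,"sk":5}}
After op 18 (remove /wjh/mni): {"j":[[23,6,25],[22,86,61],{"g":94,"r":73,"wbi":65},{"gsz":79,"k":67,"nbs":52,"zj":25},[89,55],76],"wjh":{"j":{"j":55,"ts":75},"ml":{"d":26,"f":77,"zbg":60},"o":9,"sk":5}}
After op 19 (replace /j/3/gsz 35): {"j":[[23,6,25],[22,86,61],{"g":94,"r":73,"wbi":65},{"gsz":35,"k":67,"nbs":52,"zj":25},[89,55],76],"wjh":{"j":{"j":55,"ts":75},"ml":{"d":26,"f":77,"zbg":60},"o":9,"sk":5}}
After op 20 (add /j/2/zg 53): {"j":[[23,6,25],[22,86,61],{"g":94,"r":73,"wbi":65,"zg":53},{"gsz":35,"k":67,"nbs":52,"zj":25},[89,55],76],"wjh":{"j":{"j":55,"ts":75},"ml":{"d":26,"f":77,"zbg":60},"o":9,"sk":5}}
After op 21 (add /wjh/j/iy 51): {"j":[[23,6,25],[22,86,61],{"g":94,"r":73,"wbi":65,"zg":53},{"gsz":35,"k":67,"nbs":52,"zj":25},[89,55],76],"wjh":{"j":{"iy":51,"j":55,"ts":75},"ml":{"d":26,"f":77,"zbg":60},"o":9,"sk":5}}
After op 22 (add /j/3/q 8): {"j":[[23,6,25],[22,86,61],{"g":94,"r":73,"wbi":65,"zg":53},{"gsz":35,"k":67,"nbs":52,"q":8,"zj":25},[89,55],76],"wjh":{"j":{"iy":51,"j":55,"ts":75},"ml":{"d":26,"f":77,"zbg":60},"o":9,"sk":5}}
After op 23 (replace /wjh 80): {"j":[[23,6,25],[22,86,61],{"g":94,"r":73,"wbi":65,"zg":53},{"gsz":35,"k":67,"nbs":52,"q":8,"zj":25},[89,55],76],"wjh":80}
After op 24 (remove /j/3/nbs): {"j":[[23,6,25],[22,86,61],{"g":94,"r":73,"wbi":65,"zg":53},{"gsz":35,"k":67,"q":8,"zj":25},[89,55],76],"wjh":80}
After op 25 (add /j/1/1 84): {"j":[[23,6,25],[22,84,86,61],{"g":94,"r":73,"wbi":65,"zg":53},{"gsz":35,"k":67,"q":8,"zj":25},[89,55],76],"wjh":80}
Value at /j/3/q: 8

Answer: 8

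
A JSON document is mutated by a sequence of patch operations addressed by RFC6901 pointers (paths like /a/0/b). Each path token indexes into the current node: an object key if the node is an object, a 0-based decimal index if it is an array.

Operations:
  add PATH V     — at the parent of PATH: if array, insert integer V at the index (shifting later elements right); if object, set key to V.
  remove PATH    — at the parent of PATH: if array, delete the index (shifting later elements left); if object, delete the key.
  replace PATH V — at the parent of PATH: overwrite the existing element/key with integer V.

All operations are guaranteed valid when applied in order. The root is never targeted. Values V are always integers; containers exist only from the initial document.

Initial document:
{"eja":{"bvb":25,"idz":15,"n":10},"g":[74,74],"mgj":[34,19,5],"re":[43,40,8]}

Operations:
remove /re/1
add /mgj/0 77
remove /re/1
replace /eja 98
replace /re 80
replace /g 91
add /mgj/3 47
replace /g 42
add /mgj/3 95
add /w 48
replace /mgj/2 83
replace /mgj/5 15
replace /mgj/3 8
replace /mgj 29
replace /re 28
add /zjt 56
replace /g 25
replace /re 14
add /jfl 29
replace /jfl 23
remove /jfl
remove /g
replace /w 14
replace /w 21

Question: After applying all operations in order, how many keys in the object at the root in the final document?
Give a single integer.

Answer: 5

Derivation:
After op 1 (remove /re/1): {"eja":{"bvb":25,"idz":15,"n":10},"g":[74,74],"mgj":[34,19,5],"re":[43,8]}
After op 2 (add /mgj/0 77): {"eja":{"bvb":25,"idz":15,"n":10},"g":[74,74],"mgj":[77,34,19,5],"re":[43,8]}
After op 3 (remove /re/1): {"eja":{"bvb":25,"idz":15,"n":10},"g":[74,74],"mgj":[77,34,19,5],"re":[43]}
After op 4 (replace /eja 98): {"eja":98,"g":[74,74],"mgj":[77,34,19,5],"re":[43]}
After op 5 (replace /re 80): {"eja":98,"g":[74,74],"mgj":[77,34,19,5],"re":80}
After op 6 (replace /g 91): {"eja":98,"g":91,"mgj":[77,34,19,5],"re":80}
After op 7 (add /mgj/3 47): {"eja":98,"g":91,"mgj":[77,34,19,47,5],"re":80}
After op 8 (replace /g 42): {"eja":98,"g":42,"mgj":[77,34,19,47,5],"re":80}
After op 9 (add /mgj/3 95): {"eja":98,"g":42,"mgj":[77,34,19,95,47,5],"re":80}
After op 10 (add /w 48): {"eja":98,"g":42,"mgj":[77,34,19,95,47,5],"re":80,"w":48}
After op 11 (replace /mgj/2 83): {"eja":98,"g":42,"mgj":[77,34,83,95,47,5],"re":80,"w":48}
After op 12 (replace /mgj/5 15): {"eja":98,"g":42,"mgj":[77,34,83,95,47,15],"re":80,"w":48}
After op 13 (replace /mgj/3 8): {"eja":98,"g":42,"mgj":[77,34,83,8,47,15],"re":80,"w":48}
After op 14 (replace /mgj 29): {"eja":98,"g":42,"mgj":29,"re":80,"w":48}
After op 15 (replace /re 28): {"eja":98,"g":42,"mgj":29,"re":28,"w":48}
After op 16 (add /zjt 56): {"eja":98,"g":42,"mgj":29,"re":28,"w":48,"zjt":56}
After op 17 (replace /g 25): {"eja":98,"g":25,"mgj":29,"re":28,"w":48,"zjt":56}
After op 18 (replace /re 14): {"eja":98,"g":25,"mgj":29,"re":14,"w":48,"zjt":56}
After op 19 (add /jfl 29): {"eja":98,"g":25,"jfl":29,"mgj":29,"re":14,"w":48,"zjt":56}
After op 20 (replace /jfl 23): {"eja":98,"g":25,"jfl":23,"mgj":29,"re":14,"w":48,"zjt":56}
After op 21 (remove /jfl): {"eja":98,"g":25,"mgj":29,"re":14,"w":48,"zjt":56}
After op 22 (remove /g): {"eja":98,"mgj":29,"re":14,"w":48,"zjt":56}
After op 23 (replace /w 14): {"eja":98,"mgj":29,"re":14,"w":14,"zjt":56}
After op 24 (replace /w 21): {"eja":98,"mgj":29,"re":14,"w":21,"zjt":56}
Size at the root: 5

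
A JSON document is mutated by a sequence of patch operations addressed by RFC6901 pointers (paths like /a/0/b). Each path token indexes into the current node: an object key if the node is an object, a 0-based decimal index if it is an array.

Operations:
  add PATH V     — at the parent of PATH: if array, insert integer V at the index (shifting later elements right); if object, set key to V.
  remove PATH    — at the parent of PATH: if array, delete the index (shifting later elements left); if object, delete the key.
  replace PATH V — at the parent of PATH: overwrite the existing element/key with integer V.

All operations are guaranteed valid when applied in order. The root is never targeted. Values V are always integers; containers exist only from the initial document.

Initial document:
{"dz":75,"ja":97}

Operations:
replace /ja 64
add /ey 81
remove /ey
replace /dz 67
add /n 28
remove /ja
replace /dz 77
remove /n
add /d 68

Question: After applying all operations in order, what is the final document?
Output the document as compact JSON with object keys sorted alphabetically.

Answer: {"d":68,"dz":77}

Derivation:
After op 1 (replace /ja 64): {"dz":75,"ja":64}
After op 2 (add /ey 81): {"dz":75,"ey":81,"ja":64}
After op 3 (remove /ey): {"dz":75,"ja":64}
After op 4 (replace /dz 67): {"dz":67,"ja":64}
After op 5 (add /n 28): {"dz":67,"ja":64,"n":28}
After op 6 (remove /ja): {"dz":67,"n":28}
After op 7 (replace /dz 77): {"dz":77,"n":28}
After op 8 (remove /n): {"dz":77}
After op 9 (add /d 68): {"d":68,"dz":77}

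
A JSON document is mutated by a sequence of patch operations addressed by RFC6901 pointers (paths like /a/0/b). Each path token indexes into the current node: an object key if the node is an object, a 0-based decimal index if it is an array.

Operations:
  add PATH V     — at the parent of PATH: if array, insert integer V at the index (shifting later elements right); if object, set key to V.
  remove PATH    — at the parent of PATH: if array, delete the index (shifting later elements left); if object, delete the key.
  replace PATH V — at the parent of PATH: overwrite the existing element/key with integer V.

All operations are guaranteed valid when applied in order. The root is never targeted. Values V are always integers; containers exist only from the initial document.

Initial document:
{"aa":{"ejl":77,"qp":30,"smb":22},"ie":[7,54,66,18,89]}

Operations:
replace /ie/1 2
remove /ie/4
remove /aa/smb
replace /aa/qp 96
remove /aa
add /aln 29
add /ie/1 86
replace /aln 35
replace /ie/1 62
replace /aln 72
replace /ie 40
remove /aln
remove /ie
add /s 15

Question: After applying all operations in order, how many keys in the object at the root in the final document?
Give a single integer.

After op 1 (replace /ie/1 2): {"aa":{"ejl":77,"qp":30,"smb":22},"ie":[7,2,66,18,89]}
After op 2 (remove /ie/4): {"aa":{"ejl":77,"qp":30,"smb":22},"ie":[7,2,66,18]}
After op 3 (remove /aa/smb): {"aa":{"ejl":77,"qp":30},"ie":[7,2,66,18]}
After op 4 (replace /aa/qp 96): {"aa":{"ejl":77,"qp":96},"ie":[7,2,66,18]}
After op 5 (remove /aa): {"ie":[7,2,66,18]}
After op 6 (add /aln 29): {"aln":29,"ie":[7,2,66,18]}
After op 7 (add /ie/1 86): {"aln":29,"ie":[7,86,2,66,18]}
After op 8 (replace /aln 35): {"aln":35,"ie":[7,86,2,66,18]}
After op 9 (replace /ie/1 62): {"aln":35,"ie":[7,62,2,66,18]}
After op 10 (replace /aln 72): {"aln":72,"ie":[7,62,2,66,18]}
After op 11 (replace /ie 40): {"aln":72,"ie":40}
After op 12 (remove /aln): {"ie":40}
After op 13 (remove /ie): {}
After op 14 (add /s 15): {"s":15}
Size at the root: 1

Answer: 1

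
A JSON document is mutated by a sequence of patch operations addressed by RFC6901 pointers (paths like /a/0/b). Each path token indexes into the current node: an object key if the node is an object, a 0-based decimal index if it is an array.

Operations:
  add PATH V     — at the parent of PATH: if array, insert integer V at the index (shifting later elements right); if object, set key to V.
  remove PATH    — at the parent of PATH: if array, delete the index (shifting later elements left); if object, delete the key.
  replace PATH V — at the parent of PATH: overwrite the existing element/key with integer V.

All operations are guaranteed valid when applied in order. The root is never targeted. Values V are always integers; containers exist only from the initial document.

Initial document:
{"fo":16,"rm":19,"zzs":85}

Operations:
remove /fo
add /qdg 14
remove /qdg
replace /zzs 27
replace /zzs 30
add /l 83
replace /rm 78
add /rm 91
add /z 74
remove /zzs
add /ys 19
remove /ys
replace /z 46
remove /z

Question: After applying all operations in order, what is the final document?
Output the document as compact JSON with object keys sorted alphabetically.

Answer: {"l":83,"rm":91}

Derivation:
After op 1 (remove /fo): {"rm":19,"zzs":85}
After op 2 (add /qdg 14): {"qdg":14,"rm":19,"zzs":85}
After op 3 (remove /qdg): {"rm":19,"zzs":85}
After op 4 (replace /zzs 27): {"rm":19,"zzs":27}
After op 5 (replace /zzs 30): {"rm":19,"zzs":30}
After op 6 (add /l 83): {"l":83,"rm":19,"zzs":30}
After op 7 (replace /rm 78): {"l":83,"rm":78,"zzs":30}
After op 8 (add /rm 91): {"l":83,"rm":91,"zzs":30}
After op 9 (add /z 74): {"l":83,"rm":91,"z":74,"zzs":30}
After op 10 (remove /zzs): {"l":83,"rm":91,"z":74}
After op 11 (add /ys 19): {"l":83,"rm":91,"ys":19,"z":74}
After op 12 (remove /ys): {"l":83,"rm":91,"z":74}
After op 13 (replace /z 46): {"l":83,"rm":91,"z":46}
After op 14 (remove /z): {"l":83,"rm":91}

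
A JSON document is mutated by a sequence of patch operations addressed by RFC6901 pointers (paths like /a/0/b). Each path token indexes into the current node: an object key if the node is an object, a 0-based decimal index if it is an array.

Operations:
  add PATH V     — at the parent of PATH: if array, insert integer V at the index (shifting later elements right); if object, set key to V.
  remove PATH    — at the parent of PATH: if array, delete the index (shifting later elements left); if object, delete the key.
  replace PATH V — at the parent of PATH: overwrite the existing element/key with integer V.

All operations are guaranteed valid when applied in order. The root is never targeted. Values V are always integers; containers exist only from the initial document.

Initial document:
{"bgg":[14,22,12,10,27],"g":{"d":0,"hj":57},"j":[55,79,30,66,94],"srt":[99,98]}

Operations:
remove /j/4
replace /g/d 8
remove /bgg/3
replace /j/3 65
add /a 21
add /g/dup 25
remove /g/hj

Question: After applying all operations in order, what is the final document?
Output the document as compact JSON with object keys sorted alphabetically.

Answer: {"a":21,"bgg":[14,22,12,27],"g":{"d":8,"dup":25},"j":[55,79,30,65],"srt":[99,98]}

Derivation:
After op 1 (remove /j/4): {"bgg":[14,22,12,10,27],"g":{"d":0,"hj":57},"j":[55,79,30,66],"srt":[99,98]}
After op 2 (replace /g/d 8): {"bgg":[14,22,12,10,27],"g":{"d":8,"hj":57},"j":[55,79,30,66],"srt":[99,98]}
After op 3 (remove /bgg/3): {"bgg":[14,22,12,27],"g":{"d":8,"hj":57},"j":[55,79,30,66],"srt":[99,98]}
After op 4 (replace /j/3 65): {"bgg":[14,22,12,27],"g":{"d":8,"hj":57},"j":[55,79,30,65],"srt":[99,98]}
After op 5 (add /a 21): {"a":21,"bgg":[14,22,12,27],"g":{"d":8,"hj":57},"j":[55,79,30,65],"srt":[99,98]}
After op 6 (add /g/dup 25): {"a":21,"bgg":[14,22,12,27],"g":{"d":8,"dup":25,"hj":57},"j":[55,79,30,65],"srt":[99,98]}
After op 7 (remove /g/hj): {"a":21,"bgg":[14,22,12,27],"g":{"d":8,"dup":25},"j":[55,79,30,65],"srt":[99,98]}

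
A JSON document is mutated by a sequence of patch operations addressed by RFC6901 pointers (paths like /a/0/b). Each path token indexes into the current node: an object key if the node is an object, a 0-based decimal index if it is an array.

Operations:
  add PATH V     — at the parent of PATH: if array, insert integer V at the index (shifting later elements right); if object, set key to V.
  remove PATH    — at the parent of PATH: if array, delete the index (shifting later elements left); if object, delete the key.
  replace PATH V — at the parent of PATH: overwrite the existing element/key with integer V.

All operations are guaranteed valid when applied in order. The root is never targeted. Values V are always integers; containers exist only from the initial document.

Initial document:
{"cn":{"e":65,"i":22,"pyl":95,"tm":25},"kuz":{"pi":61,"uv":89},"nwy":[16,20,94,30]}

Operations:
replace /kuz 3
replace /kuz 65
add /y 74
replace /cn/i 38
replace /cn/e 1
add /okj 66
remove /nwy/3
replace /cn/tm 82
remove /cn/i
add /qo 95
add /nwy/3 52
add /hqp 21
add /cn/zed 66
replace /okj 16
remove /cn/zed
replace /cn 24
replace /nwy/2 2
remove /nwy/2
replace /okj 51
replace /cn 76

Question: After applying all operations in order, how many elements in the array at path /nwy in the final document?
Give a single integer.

After op 1 (replace /kuz 3): {"cn":{"e":65,"i":22,"pyl":95,"tm":25},"kuz":3,"nwy":[16,20,94,30]}
After op 2 (replace /kuz 65): {"cn":{"e":65,"i":22,"pyl":95,"tm":25},"kuz":65,"nwy":[16,20,94,30]}
After op 3 (add /y 74): {"cn":{"e":65,"i":22,"pyl":95,"tm":25},"kuz":65,"nwy":[16,20,94,30],"y":74}
After op 4 (replace /cn/i 38): {"cn":{"e":65,"i":38,"pyl":95,"tm":25},"kuz":65,"nwy":[16,20,94,30],"y":74}
After op 5 (replace /cn/e 1): {"cn":{"e":1,"i":38,"pyl":95,"tm":25},"kuz":65,"nwy":[16,20,94,30],"y":74}
After op 6 (add /okj 66): {"cn":{"e":1,"i":38,"pyl":95,"tm":25},"kuz":65,"nwy":[16,20,94,30],"okj":66,"y":74}
After op 7 (remove /nwy/3): {"cn":{"e":1,"i":38,"pyl":95,"tm":25},"kuz":65,"nwy":[16,20,94],"okj":66,"y":74}
After op 8 (replace /cn/tm 82): {"cn":{"e":1,"i":38,"pyl":95,"tm":82},"kuz":65,"nwy":[16,20,94],"okj":66,"y":74}
After op 9 (remove /cn/i): {"cn":{"e":1,"pyl":95,"tm":82},"kuz":65,"nwy":[16,20,94],"okj":66,"y":74}
After op 10 (add /qo 95): {"cn":{"e":1,"pyl":95,"tm":82},"kuz":65,"nwy":[16,20,94],"okj":66,"qo":95,"y":74}
After op 11 (add /nwy/3 52): {"cn":{"e":1,"pyl":95,"tm":82},"kuz":65,"nwy":[16,20,94,52],"okj":66,"qo":95,"y":74}
After op 12 (add /hqp 21): {"cn":{"e":1,"pyl":95,"tm":82},"hqp":21,"kuz":65,"nwy":[16,20,94,52],"okj":66,"qo":95,"y":74}
After op 13 (add /cn/zed 66): {"cn":{"e":1,"pyl":95,"tm":82,"zed":66},"hqp":21,"kuz":65,"nwy":[16,20,94,52],"okj":66,"qo":95,"y":74}
After op 14 (replace /okj 16): {"cn":{"e":1,"pyl":95,"tm":82,"zed":66},"hqp":21,"kuz":65,"nwy":[16,20,94,52],"okj":16,"qo":95,"y":74}
After op 15 (remove /cn/zed): {"cn":{"e":1,"pyl":95,"tm":82},"hqp":21,"kuz":65,"nwy":[16,20,94,52],"okj":16,"qo":95,"y":74}
After op 16 (replace /cn 24): {"cn":24,"hqp":21,"kuz":65,"nwy":[16,20,94,52],"okj":16,"qo":95,"y":74}
After op 17 (replace /nwy/2 2): {"cn":24,"hqp":21,"kuz":65,"nwy":[16,20,2,52],"okj":16,"qo":95,"y":74}
After op 18 (remove /nwy/2): {"cn":24,"hqp":21,"kuz":65,"nwy":[16,20,52],"okj":16,"qo":95,"y":74}
After op 19 (replace /okj 51): {"cn":24,"hqp":21,"kuz":65,"nwy":[16,20,52],"okj":51,"qo":95,"y":74}
After op 20 (replace /cn 76): {"cn":76,"hqp":21,"kuz":65,"nwy":[16,20,52],"okj":51,"qo":95,"y":74}
Size at path /nwy: 3

Answer: 3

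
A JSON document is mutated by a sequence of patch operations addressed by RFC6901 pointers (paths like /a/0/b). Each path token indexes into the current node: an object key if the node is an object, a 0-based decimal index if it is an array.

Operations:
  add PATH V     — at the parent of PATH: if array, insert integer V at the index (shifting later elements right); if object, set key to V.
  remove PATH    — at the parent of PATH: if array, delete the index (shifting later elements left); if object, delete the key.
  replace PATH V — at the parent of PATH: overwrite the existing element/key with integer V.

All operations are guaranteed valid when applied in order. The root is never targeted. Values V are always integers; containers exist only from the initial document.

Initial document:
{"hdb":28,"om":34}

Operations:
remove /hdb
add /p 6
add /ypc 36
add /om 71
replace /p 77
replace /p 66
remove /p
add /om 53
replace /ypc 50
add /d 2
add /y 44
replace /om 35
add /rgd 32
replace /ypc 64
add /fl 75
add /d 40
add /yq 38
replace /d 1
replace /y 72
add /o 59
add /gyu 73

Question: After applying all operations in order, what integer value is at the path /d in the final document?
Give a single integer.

Answer: 1

Derivation:
After op 1 (remove /hdb): {"om":34}
After op 2 (add /p 6): {"om":34,"p":6}
After op 3 (add /ypc 36): {"om":34,"p":6,"ypc":36}
After op 4 (add /om 71): {"om":71,"p":6,"ypc":36}
After op 5 (replace /p 77): {"om":71,"p":77,"ypc":36}
After op 6 (replace /p 66): {"om":71,"p":66,"ypc":36}
After op 7 (remove /p): {"om":71,"ypc":36}
After op 8 (add /om 53): {"om":53,"ypc":36}
After op 9 (replace /ypc 50): {"om":53,"ypc":50}
After op 10 (add /d 2): {"d":2,"om":53,"ypc":50}
After op 11 (add /y 44): {"d":2,"om":53,"y":44,"ypc":50}
After op 12 (replace /om 35): {"d":2,"om":35,"y":44,"ypc":50}
After op 13 (add /rgd 32): {"d":2,"om":35,"rgd":32,"y":44,"ypc":50}
After op 14 (replace /ypc 64): {"d":2,"om":35,"rgd":32,"y":44,"ypc":64}
After op 15 (add /fl 75): {"d":2,"fl":75,"om":35,"rgd":32,"y":44,"ypc":64}
After op 16 (add /d 40): {"d":40,"fl":75,"om":35,"rgd":32,"y":44,"ypc":64}
After op 17 (add /yq 38): {"d":40,"fl":75,"om":35,"rgd":32,"y":44,"ypc":64,"yq":38}
After op 18 (replace /d 1): {"d":1,"fl":75,"om":35,"rgd":32,"y":44,"ypc":64,"yq":38}
After op 19 (replace /y 72): {"d":1,"fl":75,"om":35,"rgd":32,"y":72,"ypc":64,"yq":38}
After op 20 (add /o 59): {"d":1,"fl":75,"o":59,"om":35,"rgd":32,"y":72,"ypc":64,"yq":38}
After op 21 (add /gyu 73): {"d":1,"fl":75,"gyu":73,"o":59,"om":35,"rgd":32,"y":72,"ypc":64,"yq":38}
Value at /d: 1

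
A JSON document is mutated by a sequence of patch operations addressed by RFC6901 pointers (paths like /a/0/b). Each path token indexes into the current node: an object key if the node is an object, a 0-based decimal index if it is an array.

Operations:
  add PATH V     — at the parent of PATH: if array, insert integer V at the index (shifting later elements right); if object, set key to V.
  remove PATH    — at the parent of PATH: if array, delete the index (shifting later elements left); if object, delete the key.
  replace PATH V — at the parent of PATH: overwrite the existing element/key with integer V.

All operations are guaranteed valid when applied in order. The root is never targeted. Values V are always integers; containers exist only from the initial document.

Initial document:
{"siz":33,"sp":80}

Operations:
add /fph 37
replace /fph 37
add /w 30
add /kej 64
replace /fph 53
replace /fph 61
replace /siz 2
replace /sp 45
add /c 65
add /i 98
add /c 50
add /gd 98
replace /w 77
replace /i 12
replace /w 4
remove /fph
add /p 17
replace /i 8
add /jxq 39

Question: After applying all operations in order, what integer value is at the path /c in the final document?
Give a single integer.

After op 1 (add /fph 37): {"fph":37,"siz":33,"sp":80}
After op 2 (replace /fph 37): {"fph":37,"siz":33,"sp":80}
After op 3 (add /w 30): {"fph":37,"siz":33,"sp":80,"w":30}
After op 4 (add /kej 64): {"fph":37,"kej":64,"siz":33,"sp":80,"w":30}
After op 5 (replace /fph 53): {"fph":53,"kej":64,"siz":33,"sp":80,"w":30}
After op 6 (replace /fph 61): {"fph":61,"kej":64,"siz":33,"sp":80,"w":30}
After op 7 (replace /siz 2): {"fph":61,"kej":64,"siz":2,"sp":80,"w":30}
After op 8 (replace /sp 45): {"fph":61,"kej":64,"siz":2,"sp":45,"w":30}
After op 9 (add /c 65): {"c":65,"fph":61,"kej":64,"siz":2,"sp":45,"w":30}
After op 10 (add /i 98): {"c":65,"fph":61,"i":98,"kej":64,"siz":2,"sp":45,"w":30}
After op 11 (add /c 50): {"c":50,"fph":61,"i":98,"kej":64,"siz":2,"sp":45,"w":30}
After op 12 (add /gd 98): {"c":50,"fph":61,"gd":98,"i":98,"kej":64,"siz":2,"sp":45,"w":30}
After op 13 (replace /w 77): {"c":50,"fph":61,"gd":98,"i":98,"kej":64,"siz":2,"sp":45,"w":77}
After op 14 (replace /i 12): {"c":50,"fph":61,"gd":98,"i":12,"kej":64,"siz":2,"sp":45,"w":77}
After op 15 (replace /w 4): {"c":50,"fph":61,"gd":98,"i":12,"kej":64,"siz":2,"sp":45,"w":4}
After op 16 (remove /fph): {"c":50,"gd":98,"i":12,"kej":64,"siz":2,"sp":45,"w":4}
After op 17 (add /p 17): {"c":50,"gd":98,"i":12,"kej":64,"p":17,"siz":2,"sp":45,"w":4}
After op 18 (replace /i 8): {"c":50,"gd":98,"i":8,"kej":64,"p":17,"siz":2,"sp":45,"w":4}
After op 19 (add /jxq 39): {"c":50,"gd":98,"i":8,"jxq":39,"kej":64,"p":17,"siz":2,"sp":45,"w":4}
Value at /c: 50

Answer: 50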